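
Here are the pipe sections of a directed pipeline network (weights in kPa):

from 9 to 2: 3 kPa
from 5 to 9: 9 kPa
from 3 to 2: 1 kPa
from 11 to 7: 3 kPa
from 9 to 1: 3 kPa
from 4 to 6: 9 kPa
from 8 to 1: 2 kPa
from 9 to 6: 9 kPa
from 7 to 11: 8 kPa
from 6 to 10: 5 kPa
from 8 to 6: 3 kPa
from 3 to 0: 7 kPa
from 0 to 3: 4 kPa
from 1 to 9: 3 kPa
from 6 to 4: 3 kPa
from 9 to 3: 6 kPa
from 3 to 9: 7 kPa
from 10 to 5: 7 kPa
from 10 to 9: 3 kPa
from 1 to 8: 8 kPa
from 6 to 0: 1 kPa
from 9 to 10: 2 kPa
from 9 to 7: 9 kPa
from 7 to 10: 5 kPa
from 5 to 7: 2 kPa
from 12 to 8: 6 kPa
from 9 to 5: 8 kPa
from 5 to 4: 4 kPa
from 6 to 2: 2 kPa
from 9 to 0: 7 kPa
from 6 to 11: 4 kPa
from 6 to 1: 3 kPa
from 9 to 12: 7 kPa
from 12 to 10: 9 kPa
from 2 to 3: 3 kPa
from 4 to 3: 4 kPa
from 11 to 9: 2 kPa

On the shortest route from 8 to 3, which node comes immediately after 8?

Compare a few routes:
8 - 6 - 0 - 3: 3+1+4 = 8
8 - 6 - 4 - 3: 3+3+4 = 10
8 - 1 - 9 - 3: 2+3+6 = 11
8 - 1 - 9 - 2 - 3: 2+3+3+3 = 11
Cheapest is 8 - 6 - 0 - 3 at 8 kPa.
So from 8 the first move is to 6.

6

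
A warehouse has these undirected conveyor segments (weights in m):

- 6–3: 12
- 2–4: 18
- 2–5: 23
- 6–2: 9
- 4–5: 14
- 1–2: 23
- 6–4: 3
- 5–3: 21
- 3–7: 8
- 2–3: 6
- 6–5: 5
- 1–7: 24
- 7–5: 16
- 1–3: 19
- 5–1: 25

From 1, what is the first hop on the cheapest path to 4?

Compare a few routes:
1 → 2 → 6 → 4: 23+9+3 = 35
1 → 5 → 6 → 4: 25+5+3 = 33
1 → 3 → 6 → 4: 19+12+3 = 34
Cheapest is 1 → 5 → 6 → 4 at 33 m.
So from 1 the first move is to 5.

5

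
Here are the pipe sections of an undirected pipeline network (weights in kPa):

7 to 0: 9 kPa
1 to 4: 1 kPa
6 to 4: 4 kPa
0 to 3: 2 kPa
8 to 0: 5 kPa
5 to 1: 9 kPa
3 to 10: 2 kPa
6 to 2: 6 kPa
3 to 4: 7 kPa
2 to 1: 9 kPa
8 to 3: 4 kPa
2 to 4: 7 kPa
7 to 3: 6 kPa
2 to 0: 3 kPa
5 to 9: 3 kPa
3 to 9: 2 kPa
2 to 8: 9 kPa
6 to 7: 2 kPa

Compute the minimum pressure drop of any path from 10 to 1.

10 kPa

Running Dijkstra from 10:
10: 0
3: 2  (via 10)
0: 4  (via 3)
9: 4  (via 3)
8: 6  (via 3)
2: 7  (via 0)
5: 7  (via 9)
7: 8  (via 3)
4: 9  (via 3)
1: 10  (via 4)
Shortest route: 10–3–4–1 = 10 kPa.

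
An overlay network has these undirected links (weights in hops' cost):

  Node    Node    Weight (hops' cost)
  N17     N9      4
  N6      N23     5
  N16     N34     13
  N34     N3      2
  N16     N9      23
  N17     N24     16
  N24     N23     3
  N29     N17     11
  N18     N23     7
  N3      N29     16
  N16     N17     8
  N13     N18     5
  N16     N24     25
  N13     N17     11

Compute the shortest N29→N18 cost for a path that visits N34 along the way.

Best N29 to N34: N29–N3–N34 costing 18
Shortest N34→N18: N34–N16–N17–N13–N18 = 37
Total via N34: 18 + 37 = 55 hops' cost.

55 hops' cost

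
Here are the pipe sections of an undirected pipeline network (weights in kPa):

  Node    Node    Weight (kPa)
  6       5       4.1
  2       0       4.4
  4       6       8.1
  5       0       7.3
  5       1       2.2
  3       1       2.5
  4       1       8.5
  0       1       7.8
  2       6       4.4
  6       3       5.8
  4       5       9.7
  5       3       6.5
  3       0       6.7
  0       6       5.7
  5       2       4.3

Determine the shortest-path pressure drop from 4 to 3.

Enumerating some paths:
4 - 1 - 3: 8.5+2.5 = 11
4 - 5 - 1 - 3: 9.7+2.2+2.5 = 14.4
4 - 6 - 3: 8.1+5.8 = 13.9
The minimum is 11 kPa via 4 - 1 - 3.

11 kPa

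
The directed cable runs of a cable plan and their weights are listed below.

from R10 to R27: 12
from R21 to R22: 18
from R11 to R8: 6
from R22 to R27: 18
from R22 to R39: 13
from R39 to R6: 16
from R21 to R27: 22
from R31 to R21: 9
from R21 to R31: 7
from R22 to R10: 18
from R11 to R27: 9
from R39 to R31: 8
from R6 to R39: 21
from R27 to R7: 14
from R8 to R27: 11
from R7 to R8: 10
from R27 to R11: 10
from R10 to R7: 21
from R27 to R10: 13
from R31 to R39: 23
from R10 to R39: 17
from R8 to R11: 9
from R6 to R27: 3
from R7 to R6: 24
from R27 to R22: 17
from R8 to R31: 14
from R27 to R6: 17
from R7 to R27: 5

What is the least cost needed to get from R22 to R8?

Candidate routes:
R22 - R27 - R11 - R8: 18+10+6 = 34
R22 - R10 - R27 - R11 - R8: 18+12+10+6 = 46
R22 - R27 - R7 - R8: 18+14+10 = 42
Cheapest is R22 - R27 - R11 - R8 at 34.

34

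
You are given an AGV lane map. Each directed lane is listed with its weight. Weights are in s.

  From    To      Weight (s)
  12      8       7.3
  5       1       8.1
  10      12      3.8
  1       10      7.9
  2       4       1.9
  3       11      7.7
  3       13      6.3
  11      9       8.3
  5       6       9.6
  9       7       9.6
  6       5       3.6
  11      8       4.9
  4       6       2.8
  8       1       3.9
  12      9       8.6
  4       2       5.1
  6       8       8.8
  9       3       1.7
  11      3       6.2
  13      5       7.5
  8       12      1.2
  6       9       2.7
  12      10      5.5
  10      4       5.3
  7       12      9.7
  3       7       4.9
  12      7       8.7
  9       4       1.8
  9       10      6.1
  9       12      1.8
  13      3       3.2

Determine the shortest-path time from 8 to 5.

Shortest distances from 8:
8: 0
12: 1.2  (via 8)
1: 3.9  (via 8)
10: 6.7  (via 12)
9: 9.8  (via 12)
7: 9.9  (via 12)
3: 11.5  (via 9)
4: 11.6  (via 9)
6: 14.4  (via 4)
2: 16.7  (via 4)
13: 17.8  (via 3)
5: 18  (via 6)
Shortest route: 8 → 12 → 9 → 4 → 6 → 5 = 18 s.

18 s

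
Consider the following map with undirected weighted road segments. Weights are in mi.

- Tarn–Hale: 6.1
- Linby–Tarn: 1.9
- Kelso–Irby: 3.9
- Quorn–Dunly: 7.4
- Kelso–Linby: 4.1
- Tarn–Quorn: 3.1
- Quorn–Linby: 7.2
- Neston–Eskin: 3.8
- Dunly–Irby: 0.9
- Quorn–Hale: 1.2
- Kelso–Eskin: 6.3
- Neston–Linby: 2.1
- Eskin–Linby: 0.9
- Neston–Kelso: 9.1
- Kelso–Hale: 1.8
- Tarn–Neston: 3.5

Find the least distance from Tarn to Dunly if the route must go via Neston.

Best Tarn to Neston: Tarn–Neston costing 3.5
Shortest Neston→Dunly: Neston–Linby–Kelso–Irby–Dunly = 11
Total via Neston: 3.5 + 11 = 14.5 mi.

14.5 mi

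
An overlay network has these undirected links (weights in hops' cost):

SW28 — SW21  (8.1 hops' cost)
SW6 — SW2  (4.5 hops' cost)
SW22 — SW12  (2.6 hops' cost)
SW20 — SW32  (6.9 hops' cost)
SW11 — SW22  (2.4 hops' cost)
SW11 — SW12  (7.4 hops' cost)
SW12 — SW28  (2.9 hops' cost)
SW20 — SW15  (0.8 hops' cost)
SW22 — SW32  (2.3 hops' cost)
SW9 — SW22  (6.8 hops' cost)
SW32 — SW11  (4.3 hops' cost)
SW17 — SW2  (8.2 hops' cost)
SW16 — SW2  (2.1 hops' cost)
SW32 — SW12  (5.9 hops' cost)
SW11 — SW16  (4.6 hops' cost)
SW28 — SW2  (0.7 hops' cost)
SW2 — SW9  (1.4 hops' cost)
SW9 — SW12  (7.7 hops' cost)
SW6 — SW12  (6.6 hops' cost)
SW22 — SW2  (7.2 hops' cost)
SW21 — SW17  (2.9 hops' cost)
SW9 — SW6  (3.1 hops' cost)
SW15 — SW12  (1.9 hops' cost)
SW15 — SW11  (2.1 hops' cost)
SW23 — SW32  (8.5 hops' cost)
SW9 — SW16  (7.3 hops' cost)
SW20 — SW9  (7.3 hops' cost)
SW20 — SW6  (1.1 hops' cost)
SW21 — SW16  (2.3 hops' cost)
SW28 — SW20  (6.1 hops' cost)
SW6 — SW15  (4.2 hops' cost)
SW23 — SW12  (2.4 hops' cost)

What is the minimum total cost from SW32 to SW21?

Running Dijkstra from SW32:
SW32: 0
SW22: 2.3  (via SW32)
SW11: 4.3  (via SW32)
SW12: 4.9  (via SW22)
SW15: 6.4  (via SW11)
SW20: 6.9  (via SW32)
SW23: 7.3  (via SW12)
SW28: 7.8  (via SW12)
SW6: 8  (via SW20)
SW2: 8.5  (via SW28)
SW16: 8.9  (via SW11)
SW9: 9.1  (via SW22)
SW21: 11.2  (via SW16)
Shortest route: SW32 → SW11 → SW16 → SW21 = 11.2 hops' cost.

11.2 hops' cost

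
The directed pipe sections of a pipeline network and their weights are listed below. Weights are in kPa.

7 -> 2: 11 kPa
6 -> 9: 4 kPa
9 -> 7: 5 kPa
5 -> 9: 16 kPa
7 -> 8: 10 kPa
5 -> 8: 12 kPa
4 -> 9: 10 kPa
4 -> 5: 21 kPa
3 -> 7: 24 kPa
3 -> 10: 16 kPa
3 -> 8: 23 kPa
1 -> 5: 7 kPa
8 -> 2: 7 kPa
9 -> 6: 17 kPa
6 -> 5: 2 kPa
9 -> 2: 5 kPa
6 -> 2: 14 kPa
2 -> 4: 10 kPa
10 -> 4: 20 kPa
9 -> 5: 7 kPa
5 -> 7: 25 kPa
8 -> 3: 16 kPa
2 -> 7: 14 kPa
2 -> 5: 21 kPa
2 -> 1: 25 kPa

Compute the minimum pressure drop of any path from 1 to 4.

Compare a few routes:
1 - 5 - 9 - 2 - 4: 7+16+5+10 = 38
1 - 5 - 8 - 2 - 4: 7+12+7+10 = 36
The minimum is 36 kPa via 1 - 5 - 8 - 2 - 4.

36 kPa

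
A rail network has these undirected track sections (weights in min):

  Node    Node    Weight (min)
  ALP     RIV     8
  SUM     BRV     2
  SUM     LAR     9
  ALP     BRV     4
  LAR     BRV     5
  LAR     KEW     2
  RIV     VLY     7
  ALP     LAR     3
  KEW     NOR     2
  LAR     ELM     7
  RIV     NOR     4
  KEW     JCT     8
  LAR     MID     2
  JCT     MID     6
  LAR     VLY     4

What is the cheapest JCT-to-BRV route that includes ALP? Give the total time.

15 min

Best JCT to ALP: JCT–MID–LAR–ALP costing 11
Shortest ALP→BRV: ALP–BRV = 4
Total via ALP: 11 + 4 = 15 min.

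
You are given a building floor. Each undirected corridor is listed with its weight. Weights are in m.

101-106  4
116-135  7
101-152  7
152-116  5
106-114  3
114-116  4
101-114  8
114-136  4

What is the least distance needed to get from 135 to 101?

Candidate routes:
135–116–114–106–101: 7+4+3+4 = 18
135–116–152–101: 7+5+7 = 19
135–116–114–101: 7+4+8 = 19
The minimum is 18 m via 135–116–114–106–101.

18 m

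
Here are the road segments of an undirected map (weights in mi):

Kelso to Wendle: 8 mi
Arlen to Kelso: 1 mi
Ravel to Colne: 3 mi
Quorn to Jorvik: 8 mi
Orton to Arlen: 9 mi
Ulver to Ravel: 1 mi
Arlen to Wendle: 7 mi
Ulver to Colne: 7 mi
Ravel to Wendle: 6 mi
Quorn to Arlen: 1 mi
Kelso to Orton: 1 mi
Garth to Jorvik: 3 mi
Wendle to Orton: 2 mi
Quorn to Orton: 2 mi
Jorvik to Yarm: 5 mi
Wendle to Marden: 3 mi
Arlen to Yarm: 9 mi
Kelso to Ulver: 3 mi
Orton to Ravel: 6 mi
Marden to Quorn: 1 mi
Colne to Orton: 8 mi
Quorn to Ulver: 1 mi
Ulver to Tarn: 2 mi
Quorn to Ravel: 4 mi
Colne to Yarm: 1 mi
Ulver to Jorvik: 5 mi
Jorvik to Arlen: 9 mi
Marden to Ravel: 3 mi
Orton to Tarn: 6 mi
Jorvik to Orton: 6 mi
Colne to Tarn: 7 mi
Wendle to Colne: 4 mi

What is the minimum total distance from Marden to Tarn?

4 mi

Running Dijkstra from Marden:
Marden: 0
Quorn: 1  (via Marden)
Arlen: 2  (via Quorn)
Ulver: 2  (via Quorn)
Wendle: 3  (via Marden)
Kelso: 3  (via Arlen)
Ravel: 3  (via Marden)
Orton: 3  (via Quorn)
Tarn: 4  (via Ulver)
Shortest route: Marden → Quorn → Ulver → Tarn = 4 mi.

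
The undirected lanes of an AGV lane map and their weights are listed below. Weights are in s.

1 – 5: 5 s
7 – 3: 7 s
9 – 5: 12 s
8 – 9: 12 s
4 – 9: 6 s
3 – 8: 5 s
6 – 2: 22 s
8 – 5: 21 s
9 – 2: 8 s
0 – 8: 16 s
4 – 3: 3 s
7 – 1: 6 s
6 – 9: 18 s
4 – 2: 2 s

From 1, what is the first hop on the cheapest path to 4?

Candidate routes:
1–5–9–4: 5+12+6 = 23
1–7–3–4: 6+7+3 = 16
Cheapest is 1–7–3–4 at 16 s.
So from 1 the first move is to 7.

7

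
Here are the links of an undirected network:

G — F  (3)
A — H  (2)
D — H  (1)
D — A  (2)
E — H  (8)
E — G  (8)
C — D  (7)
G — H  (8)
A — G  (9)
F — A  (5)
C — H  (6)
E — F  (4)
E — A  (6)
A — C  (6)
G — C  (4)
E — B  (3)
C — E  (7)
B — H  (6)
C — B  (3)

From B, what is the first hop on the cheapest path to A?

Compare a few routes:
B–H–D–A: 6+1+2 = 9
B–C–A: 3+6 = 9
B–E–A: 3+6 = 9
B–H–A: 6+2 = 8
The minimum is 8 via B–H–A.
So from B the first move is to H.

H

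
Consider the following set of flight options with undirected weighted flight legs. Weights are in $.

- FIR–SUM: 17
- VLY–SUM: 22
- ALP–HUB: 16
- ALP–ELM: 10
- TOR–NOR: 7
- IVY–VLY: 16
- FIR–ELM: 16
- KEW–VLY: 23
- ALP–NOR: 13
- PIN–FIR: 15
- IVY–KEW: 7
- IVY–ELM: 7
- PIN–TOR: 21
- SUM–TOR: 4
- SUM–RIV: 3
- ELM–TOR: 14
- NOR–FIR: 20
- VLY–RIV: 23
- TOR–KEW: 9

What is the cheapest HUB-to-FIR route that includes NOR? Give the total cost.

Shortest HUB→NOR: HUB–ALP–NOR = 29
Shortest NOR→FIR: NOR–FIR = 20
Total via NOR: 29 + 20 = $49.

$49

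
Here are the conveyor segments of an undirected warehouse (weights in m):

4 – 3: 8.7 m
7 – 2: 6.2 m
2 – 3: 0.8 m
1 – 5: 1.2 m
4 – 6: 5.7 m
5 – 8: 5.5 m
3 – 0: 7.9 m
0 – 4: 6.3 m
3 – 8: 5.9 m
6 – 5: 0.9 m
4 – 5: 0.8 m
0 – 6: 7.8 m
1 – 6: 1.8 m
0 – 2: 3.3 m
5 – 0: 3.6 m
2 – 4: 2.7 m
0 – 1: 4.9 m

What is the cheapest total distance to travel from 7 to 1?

Running Dijkstra from 7:
7: 0
2: 6.2  (via 7)
3: 7  (via 2)
4: 8.9  (via 2)
0: 9.5  (via 2)
5: 9.7  (via 4)
6: 10.6  (via 5)
1: 10.9  (via 5)
Shortest route: 7–2–4–5–1 = 10.9 m.

10.9 m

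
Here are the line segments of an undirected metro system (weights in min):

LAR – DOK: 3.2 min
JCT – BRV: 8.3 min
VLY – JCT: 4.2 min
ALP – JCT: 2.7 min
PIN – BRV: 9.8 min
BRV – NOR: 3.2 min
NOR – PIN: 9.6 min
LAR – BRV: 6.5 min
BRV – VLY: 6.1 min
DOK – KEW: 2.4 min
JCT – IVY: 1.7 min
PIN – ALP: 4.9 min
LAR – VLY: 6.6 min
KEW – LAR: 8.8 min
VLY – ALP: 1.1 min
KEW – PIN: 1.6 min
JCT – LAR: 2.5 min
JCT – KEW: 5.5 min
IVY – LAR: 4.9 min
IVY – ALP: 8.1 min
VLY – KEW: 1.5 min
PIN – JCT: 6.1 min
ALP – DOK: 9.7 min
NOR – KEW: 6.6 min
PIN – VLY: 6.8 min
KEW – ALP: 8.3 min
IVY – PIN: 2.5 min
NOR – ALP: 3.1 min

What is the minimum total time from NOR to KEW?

Enumerating some paths:
NOR–KEW: 6.6 = 6.6
NOR–ALP–VLY–KEW: 3.1+1.1+1.5 = 5.7
Cheapest is NOR–ALP–VLY–KEW at 5.7 min.

5.7 min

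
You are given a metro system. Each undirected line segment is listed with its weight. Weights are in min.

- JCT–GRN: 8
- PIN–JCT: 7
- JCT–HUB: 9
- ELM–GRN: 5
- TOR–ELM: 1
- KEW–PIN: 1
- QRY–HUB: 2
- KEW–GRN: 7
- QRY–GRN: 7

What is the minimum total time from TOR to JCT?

Candidate routes:
TOR → ELM → GRN → JCT: 1+5+8 = 14
TOR → ELM → GRN → KEW → PIN → JCT: 1+5+7+1+7 = 21
The minimum is 14 min via TOR → ELM → GRN → JCT.

14 min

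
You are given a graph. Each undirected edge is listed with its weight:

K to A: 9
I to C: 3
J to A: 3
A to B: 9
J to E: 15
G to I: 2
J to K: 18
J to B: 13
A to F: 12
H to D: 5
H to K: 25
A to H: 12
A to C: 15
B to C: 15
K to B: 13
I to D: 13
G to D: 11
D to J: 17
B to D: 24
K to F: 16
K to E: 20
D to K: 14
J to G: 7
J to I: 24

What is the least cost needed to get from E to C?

27

Compare a few routes:
E - J - A - C: 15+3+15 = 33
E - J - G - I - C: 15+7+2+3 = 27
The minimum is 27 via E - J - G - I - C.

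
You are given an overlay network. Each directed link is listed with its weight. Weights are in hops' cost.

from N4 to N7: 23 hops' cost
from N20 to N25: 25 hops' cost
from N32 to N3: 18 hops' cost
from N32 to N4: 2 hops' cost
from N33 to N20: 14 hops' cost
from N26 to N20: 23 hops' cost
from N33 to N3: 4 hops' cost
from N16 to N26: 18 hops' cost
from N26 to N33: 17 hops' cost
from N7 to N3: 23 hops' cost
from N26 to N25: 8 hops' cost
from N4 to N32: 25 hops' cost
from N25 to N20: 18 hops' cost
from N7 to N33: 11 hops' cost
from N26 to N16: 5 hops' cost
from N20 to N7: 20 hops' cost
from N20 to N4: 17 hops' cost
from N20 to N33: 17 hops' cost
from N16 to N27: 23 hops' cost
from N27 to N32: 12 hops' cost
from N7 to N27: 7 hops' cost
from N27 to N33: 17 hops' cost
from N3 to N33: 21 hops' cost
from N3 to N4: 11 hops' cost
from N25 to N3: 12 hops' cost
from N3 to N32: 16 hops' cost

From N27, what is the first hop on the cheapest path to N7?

N32

Candidate routes:
N27 - N33 - N20 - N7: 17+14+20 = 51
N27 - N32 - N4 - N7: 12+2+23 = 37
N27 - N33 - N3 - N4 - N7: 17+4+11+23 = 55
N27 - N33 - N3 - N32 - N4 - N7: 17+4+16+2+23 = 62
Cheapest is N27 - N32 - N4 - N7 at 37 hops' cost.
So from N27 the first move is to N32.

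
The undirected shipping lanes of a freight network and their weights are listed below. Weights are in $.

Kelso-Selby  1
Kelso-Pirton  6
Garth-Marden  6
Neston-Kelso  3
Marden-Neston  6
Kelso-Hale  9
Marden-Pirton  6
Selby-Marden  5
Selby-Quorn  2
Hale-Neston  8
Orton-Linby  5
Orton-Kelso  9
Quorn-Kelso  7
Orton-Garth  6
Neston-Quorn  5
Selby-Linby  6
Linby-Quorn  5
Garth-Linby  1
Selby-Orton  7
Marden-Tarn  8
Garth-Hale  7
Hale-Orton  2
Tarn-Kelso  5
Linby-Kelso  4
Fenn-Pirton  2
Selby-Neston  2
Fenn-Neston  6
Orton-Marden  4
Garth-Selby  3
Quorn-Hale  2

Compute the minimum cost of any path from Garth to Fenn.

Enumerating some paths:
Garth → Selby → Neston → Fenn: 3+2+6 = 11
Garth → Selby → Kelso → Neston → Fenn: 3+1+3+6 = 13
Garth → Linby → Kelso → Pirton → Fenn: 1+4+6+2 = 13
Garth → Selby → Kelso → Pirton → Fenn: 3+1+6+2 = 12
Cheapest is Garth → Selby → Neston → Fenn at $11.

$11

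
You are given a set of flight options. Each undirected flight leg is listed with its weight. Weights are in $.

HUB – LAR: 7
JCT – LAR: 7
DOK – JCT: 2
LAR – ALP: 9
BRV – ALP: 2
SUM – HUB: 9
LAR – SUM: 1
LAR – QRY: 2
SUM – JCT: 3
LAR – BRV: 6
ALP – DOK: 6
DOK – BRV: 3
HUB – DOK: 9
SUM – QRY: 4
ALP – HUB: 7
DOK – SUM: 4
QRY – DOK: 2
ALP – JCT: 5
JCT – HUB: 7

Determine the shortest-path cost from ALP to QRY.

Running Dijkstra from ALP:
ALP: 0
BRV: 2  (via ALP)
JCT: 5  (via ALP)
DOK: 5  (via BRV)
QRY: 7  (via DOK)
Shortest route: ALP–BRV–DOK–QRY = $7.

$7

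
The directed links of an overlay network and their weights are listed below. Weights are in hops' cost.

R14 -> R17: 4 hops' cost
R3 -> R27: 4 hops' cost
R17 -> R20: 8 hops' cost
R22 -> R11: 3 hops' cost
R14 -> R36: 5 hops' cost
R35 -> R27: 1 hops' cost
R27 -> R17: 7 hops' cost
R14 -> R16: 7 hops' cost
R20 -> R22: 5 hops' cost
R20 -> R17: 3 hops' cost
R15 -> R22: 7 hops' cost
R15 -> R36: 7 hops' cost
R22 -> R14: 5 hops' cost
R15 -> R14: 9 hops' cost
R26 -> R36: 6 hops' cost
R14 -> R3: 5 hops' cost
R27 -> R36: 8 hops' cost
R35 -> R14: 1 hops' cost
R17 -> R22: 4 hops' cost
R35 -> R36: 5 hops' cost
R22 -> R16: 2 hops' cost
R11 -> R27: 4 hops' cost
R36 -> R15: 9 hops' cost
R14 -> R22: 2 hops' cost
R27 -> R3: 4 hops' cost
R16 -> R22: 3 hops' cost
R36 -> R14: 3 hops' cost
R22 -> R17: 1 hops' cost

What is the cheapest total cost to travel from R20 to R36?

Compare a few routes:
R20–R17–R22–R14–R36: 3+4+5+5 = 17
R20–R17–R22–R11–R27–R36: 3+4+3+4+8 = 22
R20–R22–R11–R27–R36: 5+3+4+8 = 20
R20–R22–R14–R36: 5+5+5 = 15
The minimum is 15 hops' cost via R20–R22–R14–R36.

15 hops' cost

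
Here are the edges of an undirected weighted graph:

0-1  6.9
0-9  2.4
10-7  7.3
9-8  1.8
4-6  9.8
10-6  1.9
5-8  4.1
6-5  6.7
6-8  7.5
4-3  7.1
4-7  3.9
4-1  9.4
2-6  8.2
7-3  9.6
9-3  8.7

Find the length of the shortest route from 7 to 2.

Candidate routes:
7–10–6–2: 7.3+1.9+8.2 = 17.4
7–3–4–6–2: 9.6+7.1+9.8+8.2 = 34.7
7–4–6–2: 3.9+9.8+8.2 = 21.9
Cheapest is 7–10–6–2 at 17.4.

17.4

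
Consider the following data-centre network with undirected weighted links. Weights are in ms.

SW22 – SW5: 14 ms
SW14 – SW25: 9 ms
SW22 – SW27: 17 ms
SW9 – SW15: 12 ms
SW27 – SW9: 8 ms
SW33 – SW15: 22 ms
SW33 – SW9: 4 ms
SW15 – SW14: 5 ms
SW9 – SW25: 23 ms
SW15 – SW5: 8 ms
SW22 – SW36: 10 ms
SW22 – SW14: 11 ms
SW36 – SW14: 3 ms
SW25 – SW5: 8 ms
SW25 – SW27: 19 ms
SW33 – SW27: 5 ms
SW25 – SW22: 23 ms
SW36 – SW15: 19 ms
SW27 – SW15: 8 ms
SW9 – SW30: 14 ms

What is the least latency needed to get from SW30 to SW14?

31 ms

Running Dijkstra from SW30:
SW30: 0
SW9: 14  (via SW30)
SW33: 18  (via SW9)
SW27: 22  (via SW9)
SW15: 26  (via SW9)
SW14: 31  (via SW15)
Shortest route: SW30–SW9–SW15–SW14 = 31 ms.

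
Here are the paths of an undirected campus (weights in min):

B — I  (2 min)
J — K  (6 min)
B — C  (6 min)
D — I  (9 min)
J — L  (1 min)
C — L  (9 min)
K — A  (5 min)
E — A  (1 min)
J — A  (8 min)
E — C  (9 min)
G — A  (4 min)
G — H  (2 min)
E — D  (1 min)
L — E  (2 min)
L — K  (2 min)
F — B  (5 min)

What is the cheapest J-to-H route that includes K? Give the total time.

14 min

Best J to K: J → L → K costing 3
Best K to H: K → A → G → H costing 11
Total via K: 3 + 11 = 14 min.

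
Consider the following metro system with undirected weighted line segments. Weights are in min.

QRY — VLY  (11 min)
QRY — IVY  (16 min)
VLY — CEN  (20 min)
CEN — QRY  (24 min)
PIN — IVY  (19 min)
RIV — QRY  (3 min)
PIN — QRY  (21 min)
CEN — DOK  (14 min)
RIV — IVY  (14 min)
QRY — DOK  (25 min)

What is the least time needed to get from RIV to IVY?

14 min

Running Dijkstra from RIV:
RIV: 0
QRY: 3  (via RIV)
VLY: 14  (via QRY)
IVY: 14  (via RIV)
Shortest route: RIV → IVY = 14 min.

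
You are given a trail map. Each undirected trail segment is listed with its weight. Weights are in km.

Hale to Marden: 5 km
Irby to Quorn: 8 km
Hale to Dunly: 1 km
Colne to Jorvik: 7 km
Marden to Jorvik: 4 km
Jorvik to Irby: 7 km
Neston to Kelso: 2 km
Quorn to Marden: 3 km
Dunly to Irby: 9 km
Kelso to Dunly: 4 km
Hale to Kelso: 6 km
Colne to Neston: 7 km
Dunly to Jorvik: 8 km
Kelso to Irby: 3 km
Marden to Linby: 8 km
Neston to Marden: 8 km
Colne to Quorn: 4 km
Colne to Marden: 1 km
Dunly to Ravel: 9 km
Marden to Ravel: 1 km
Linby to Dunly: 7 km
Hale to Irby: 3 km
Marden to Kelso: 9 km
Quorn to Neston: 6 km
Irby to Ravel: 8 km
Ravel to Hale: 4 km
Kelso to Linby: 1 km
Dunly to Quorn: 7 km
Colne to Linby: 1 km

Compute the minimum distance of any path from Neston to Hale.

7 km

Settle nodes by increasing distance from Neston:
Neston: 0
Kelso: 2  (via Neston)
Linby: 3  (via Kelso)
Colne: 4  (via Linby)
Marden: 5  (via Colne)
Irby: 5  (via Kelso)
Quorn: 6  (via Neston)
Dunly: 6  (via Kelso)
Ravel: 6  (via Marden)
Hale: 7  (via Dunly)
Shortest route: Neston–Kelso–Dunly–Hale = 7 km.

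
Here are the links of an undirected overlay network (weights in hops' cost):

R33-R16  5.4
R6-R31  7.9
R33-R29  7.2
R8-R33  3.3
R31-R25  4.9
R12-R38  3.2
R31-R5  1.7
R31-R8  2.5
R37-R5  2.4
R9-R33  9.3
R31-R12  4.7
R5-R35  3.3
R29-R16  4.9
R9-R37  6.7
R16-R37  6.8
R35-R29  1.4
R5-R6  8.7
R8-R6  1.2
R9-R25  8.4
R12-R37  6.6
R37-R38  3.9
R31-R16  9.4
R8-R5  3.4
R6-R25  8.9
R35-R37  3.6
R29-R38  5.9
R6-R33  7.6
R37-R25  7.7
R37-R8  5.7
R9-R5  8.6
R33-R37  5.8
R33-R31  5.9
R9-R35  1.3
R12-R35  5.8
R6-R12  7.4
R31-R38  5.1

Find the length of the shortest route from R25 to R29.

11.1 hops' cost

Settle nodes by increasing distance from R25:
R25: 0
R31: 4.9  (via R25)
R5: 6.6  (via R31)
R8: 7.4  (via R31)
R37: 7.7  (via R25)
R9: 8.4  (via R25)
R6: 8.6  (via R8)
R12: 9.6  (via R31)
R35: 9.7  (via R9)
R38: 10  (via R31)
R33: 10.7  (via R8)
R29: 11.1  (via R35)
Shortest route: R25 → R9 → R35 → R29 = 11.1 hops' cost.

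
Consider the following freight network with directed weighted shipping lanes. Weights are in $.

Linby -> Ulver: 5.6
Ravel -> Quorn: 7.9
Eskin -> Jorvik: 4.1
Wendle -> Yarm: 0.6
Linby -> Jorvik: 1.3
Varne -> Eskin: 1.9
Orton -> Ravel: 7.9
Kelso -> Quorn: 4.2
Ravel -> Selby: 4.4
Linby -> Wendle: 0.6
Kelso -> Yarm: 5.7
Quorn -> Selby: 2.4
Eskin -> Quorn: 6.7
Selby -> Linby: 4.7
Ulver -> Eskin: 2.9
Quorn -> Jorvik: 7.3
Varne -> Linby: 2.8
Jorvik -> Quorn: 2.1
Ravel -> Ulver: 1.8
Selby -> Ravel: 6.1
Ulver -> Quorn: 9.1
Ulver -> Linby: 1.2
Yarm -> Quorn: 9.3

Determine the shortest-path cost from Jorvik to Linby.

$9.2

Shortest distances from Jorvik:
Jorvik: 0
Quorn: 2.1  (via Jorvik)
Selby: 4.5  (via Quorn)
Linby: 9.2  (via Selby)
Shortest route: Jorvik → Quorn → Selby → Linby = $9.2.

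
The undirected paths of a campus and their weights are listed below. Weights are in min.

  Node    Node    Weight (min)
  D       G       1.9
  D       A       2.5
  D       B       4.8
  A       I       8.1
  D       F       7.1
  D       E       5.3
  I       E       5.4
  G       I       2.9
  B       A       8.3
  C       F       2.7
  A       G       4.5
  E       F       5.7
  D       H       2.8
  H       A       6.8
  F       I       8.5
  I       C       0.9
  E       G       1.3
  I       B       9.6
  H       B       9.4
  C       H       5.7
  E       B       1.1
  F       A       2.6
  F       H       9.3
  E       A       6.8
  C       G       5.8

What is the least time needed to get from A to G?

Settle nodes by increasing distance from A:
A: 0
D: 2.5  (via A)
F: 2.6  (via A)
G: 4.4  (via D)
Shortest route: A–D–G = 4.4 min.

4.4 min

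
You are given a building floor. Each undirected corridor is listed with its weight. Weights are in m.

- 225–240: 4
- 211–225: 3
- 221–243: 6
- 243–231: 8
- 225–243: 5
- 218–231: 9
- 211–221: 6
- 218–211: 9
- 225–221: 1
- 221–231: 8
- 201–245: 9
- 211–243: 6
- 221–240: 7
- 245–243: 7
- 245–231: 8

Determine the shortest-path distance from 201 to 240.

Compare a few routes:
201 → 245 → 243 → 221 → 225 → 240: 9+7+6+1+4 = 27
201 → 245 → 243 → 225 → 221 → 240: 9+7+5+1+7 = 29
201 → 245 → 243 → 225 → 240: 9+7+5+4 = 25
Cheapest is 201 → 245 → 243 → 225 → 240 at 25 m.

25 m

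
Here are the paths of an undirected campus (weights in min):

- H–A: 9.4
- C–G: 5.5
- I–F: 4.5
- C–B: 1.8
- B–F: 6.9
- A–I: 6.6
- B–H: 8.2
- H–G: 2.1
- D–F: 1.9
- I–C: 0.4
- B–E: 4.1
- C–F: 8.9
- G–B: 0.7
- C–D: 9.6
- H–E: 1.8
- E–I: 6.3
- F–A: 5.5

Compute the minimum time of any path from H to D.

Shortest distances from H:
H: 0
E: 1.8  (via H)
G: 2.1  (via H)
B: 2.8  (via G)
C: 4.6  (via B)
I: 5  (via C)
A: 9.4  (via H)
F: 9.5  (via I)
D: 11.4  (via F)
Shortest route: H → G → B → C → I → F → D = 11.4 min.

11.4 min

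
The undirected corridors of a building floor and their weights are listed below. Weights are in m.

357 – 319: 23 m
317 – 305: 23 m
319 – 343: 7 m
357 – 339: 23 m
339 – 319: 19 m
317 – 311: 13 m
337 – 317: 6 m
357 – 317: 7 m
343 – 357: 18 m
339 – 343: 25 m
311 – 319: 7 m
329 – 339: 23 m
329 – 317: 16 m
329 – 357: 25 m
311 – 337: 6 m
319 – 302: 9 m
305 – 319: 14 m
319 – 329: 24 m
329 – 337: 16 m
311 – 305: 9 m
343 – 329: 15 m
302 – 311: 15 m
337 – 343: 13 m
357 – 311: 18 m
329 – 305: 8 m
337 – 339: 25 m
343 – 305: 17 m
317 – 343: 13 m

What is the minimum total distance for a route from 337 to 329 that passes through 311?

23 m

Best 337 to 311: 337 → 311 costing 6
Best 311 to 329: 311 → 305 → 329 costing 17
Total via 311: 6 + 17 = 23 m.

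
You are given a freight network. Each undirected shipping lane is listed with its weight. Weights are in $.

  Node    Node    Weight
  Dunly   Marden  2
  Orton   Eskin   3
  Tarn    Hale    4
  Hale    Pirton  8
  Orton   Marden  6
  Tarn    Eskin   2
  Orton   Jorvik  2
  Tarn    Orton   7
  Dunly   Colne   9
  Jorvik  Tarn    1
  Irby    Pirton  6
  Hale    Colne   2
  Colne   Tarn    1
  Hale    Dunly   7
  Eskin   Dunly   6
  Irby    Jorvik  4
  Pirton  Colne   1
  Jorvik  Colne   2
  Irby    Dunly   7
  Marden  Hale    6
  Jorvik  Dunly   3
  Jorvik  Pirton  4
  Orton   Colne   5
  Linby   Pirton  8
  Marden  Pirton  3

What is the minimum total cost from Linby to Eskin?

$12

Shortest distances from Linby:
Linby: 0
Pirton: 8  (via Linby)
Colne: 9  (via Pirton)
Tarn: 10  (via Colne)
Marden: 11  (via Pirton)
Hale: 11  (via Colne)
Jorvik: 11  (via Colne)
Eskin: 12  (via Tarn)
Shortest route: Linby → Pirton → Colne → Tarn → Eskin = $12.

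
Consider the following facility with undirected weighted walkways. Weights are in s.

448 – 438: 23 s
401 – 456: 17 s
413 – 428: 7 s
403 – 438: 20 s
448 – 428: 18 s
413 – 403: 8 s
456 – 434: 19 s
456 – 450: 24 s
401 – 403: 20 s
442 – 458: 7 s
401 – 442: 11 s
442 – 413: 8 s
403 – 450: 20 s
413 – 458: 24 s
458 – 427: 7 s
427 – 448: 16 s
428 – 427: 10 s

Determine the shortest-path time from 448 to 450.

Shortest distances from 448:
448: 0
427: 16  (via 448)
428: 18  (via 448)
458: 23  (via 427)
438: 23  (via 448)
413: 25  (via 428)
442: 30  (via 458)
403: 33  (via 413)
401: 41  (via 442)
450: 53  (via 403)
Shortest route: 448 → 428 → 413 → 403 → 450 = 53 s.

53 s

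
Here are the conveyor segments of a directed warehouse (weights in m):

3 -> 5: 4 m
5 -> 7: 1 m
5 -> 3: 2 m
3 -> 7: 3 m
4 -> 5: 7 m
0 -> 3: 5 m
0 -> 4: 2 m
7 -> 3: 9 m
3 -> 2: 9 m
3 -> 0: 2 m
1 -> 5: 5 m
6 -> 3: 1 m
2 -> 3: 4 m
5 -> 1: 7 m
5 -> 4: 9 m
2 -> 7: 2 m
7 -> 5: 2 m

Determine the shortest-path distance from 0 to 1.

16 m

Running Dijkstra from 0:
0: 0
4: 2  (via 0)
3: 5  (via 0)
7: 8  (via 3)
5: 9  (via 4)
2: 14  (via 3)
1: 16  (via 5)
Shortest route: 0–4–5–1 = 16 m.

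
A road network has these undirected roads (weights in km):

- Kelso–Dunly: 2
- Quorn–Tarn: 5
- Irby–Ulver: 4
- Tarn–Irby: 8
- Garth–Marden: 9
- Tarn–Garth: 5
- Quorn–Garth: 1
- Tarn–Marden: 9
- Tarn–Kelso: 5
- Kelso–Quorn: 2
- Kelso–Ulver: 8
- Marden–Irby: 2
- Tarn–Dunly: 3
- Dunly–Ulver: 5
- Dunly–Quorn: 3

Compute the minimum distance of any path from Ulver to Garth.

9 km

Enumerating some paths:
Ulver–Dunly–Kelso–Quorn–Garth: 5+2+2+1 = 10
Ulver–Dunly–Quorn–Garth: 5+3+1 = 9
Ulver–Kelso–Quorn–Garth: 8+2+1 = 11
Cheapest is Ulver–Dunly–Quorn–Garth at 9 km.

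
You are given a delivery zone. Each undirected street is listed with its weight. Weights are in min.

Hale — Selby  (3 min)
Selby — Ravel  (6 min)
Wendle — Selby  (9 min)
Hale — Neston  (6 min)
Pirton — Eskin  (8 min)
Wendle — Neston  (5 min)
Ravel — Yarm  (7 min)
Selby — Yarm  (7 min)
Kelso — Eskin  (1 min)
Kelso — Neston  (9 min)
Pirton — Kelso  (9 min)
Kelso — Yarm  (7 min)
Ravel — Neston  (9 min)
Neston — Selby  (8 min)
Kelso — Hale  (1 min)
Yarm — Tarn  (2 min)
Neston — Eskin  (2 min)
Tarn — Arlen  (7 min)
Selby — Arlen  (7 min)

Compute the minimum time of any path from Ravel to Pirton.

Settle nodes by increasing distance from Ravel:
Ravel: 0
Selby: 6  (via Ravel)
Yarm: 7  (via Ravel)
Neston: 9  (via Ravel)
Tarn: 9  (via Yarm)
Hale: 9  (via Selby)
Kelso: 10  (via Hale)
Eskin: 11  (via Neston)
Arlen: 13  (via Selby)
Wendle: 14  (via Neston)
Pirton: 19  (via Kelso)
Shortest route: Ravel–Selby–Hale–Kelso–Pirton = 19 min.

19 min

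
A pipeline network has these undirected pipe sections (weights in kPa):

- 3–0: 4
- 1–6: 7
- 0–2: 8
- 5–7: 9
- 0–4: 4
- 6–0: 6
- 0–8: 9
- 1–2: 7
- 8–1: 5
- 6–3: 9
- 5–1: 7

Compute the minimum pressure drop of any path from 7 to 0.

Running Dijkstra from 7:
7: 0
5: 9  (via 7)
1: 16  (via 5)
8: 21  (via 1)
2: 23  (via 1)
6: 23  (via 1)
0: 29  (via 6)
Shortest route: 7–5–1–6–0 = 29 kPa.

29 kPa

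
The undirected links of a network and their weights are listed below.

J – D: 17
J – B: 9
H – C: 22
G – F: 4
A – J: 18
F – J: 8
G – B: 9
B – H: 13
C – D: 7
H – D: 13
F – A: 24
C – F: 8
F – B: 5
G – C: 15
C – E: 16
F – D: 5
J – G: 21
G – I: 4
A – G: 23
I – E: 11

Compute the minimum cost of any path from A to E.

Compare a few routes:
A → G → I → E: 23+4+11 = 38
A → F → C → E: 24+8+16 = 48
A → J → F → G → I → E: 18+8+4+4+11 = 45
A → F → G → I → E: 24+4+4+11 = 43
Cheapest is A → G → I → E at 38.

38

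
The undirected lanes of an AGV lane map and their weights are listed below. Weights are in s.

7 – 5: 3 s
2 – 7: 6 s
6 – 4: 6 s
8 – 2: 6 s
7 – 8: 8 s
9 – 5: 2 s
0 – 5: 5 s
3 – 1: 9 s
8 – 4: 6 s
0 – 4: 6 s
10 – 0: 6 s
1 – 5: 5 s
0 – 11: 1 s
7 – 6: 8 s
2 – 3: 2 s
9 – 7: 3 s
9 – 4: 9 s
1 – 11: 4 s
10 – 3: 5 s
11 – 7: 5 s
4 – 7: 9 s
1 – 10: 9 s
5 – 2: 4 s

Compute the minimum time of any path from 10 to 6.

18 s

Candidate routes:
10 → 0 → 11 → 7 → 6: 6+1+5+8 = 20
10 → 0 → 4 → 6: 6+6+6 = 18
10 → 3 → 2 → 7 → 6: 5+2+6+8 = 21
10 → 3 → 2 → 5 → 7 → 6: 5+2+4+3+8 = 22
Cheapest is 10 → 0 → 4 → 6 at 18 s.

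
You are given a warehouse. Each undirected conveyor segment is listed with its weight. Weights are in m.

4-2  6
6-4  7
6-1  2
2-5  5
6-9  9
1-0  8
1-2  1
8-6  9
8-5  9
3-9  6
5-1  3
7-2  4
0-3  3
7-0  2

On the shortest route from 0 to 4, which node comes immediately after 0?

Candidate routes:
0 - 7 - 2 - 1 - 6 - 4: 2+4+1+2+7 = 16
0 - 1 - 2 - 4: 8+1+6 = 15
0 - 7 - 2 - 4: 2+4+6 = 12
Cheapest is 0 - 7 - 2 - 4 at 12 m.
So from 0 the first move is to 7.

7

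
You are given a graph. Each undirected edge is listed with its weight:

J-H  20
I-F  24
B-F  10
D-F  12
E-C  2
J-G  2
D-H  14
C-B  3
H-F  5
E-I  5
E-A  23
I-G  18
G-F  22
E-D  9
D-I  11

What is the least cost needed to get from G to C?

25

Compare a few routes:
G - J - H - F - B - C: 2+20+5+10+3 = 40
G - I - E - C: 18+5+2 = 25
G - F - B - C: 22+10+3 = 35
G - I - D - E - C: 18+11+9+2 = 40
The minimum is 25 via G - I - E - C.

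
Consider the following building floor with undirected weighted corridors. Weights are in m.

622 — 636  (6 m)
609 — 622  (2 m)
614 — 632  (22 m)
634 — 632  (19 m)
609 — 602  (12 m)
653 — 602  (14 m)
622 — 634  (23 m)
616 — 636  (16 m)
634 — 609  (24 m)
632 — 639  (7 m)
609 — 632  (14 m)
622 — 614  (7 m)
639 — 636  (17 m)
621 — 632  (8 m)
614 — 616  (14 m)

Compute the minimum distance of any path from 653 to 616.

49 m

Candidate routes:
653 - 602 - 609 - 622 - 636 - 616: 14+12+2+6+16 = 50
653 - 602 - 609 - 622 - 614 - 616: 14+12+2+7+14 = 49
653 - 602 - 609 - 632 - 614 - 616: 14+12+14+22+14 = 76
Cheapest is 653 - 602 - 609 - 622 - 614 - 616 at 49 m.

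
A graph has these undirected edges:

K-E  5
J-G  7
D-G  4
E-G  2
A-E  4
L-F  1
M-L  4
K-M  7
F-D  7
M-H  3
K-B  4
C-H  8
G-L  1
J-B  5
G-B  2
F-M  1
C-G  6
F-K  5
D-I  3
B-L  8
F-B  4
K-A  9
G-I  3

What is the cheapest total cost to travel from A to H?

Enumerating some paths:
A → E → G → L → M → H: 4+2+1+4+3 = 14
A → E → G → L → F → M → H: 4+2+1+1+1+3 = 12
Cheapest is A → E → G → L → F → M → H at 12.

12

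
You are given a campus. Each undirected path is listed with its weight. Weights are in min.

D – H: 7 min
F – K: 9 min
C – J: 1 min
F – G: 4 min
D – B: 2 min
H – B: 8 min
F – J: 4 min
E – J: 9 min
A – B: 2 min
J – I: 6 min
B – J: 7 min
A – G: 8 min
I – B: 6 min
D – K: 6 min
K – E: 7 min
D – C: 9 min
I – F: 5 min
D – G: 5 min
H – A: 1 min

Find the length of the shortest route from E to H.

Compare a few routes:
E - J - B - A - H: 9+7+2+1 = 19
E - K - D - B - H: 7+6+2+8 = 23
E - K - D - B - A - H: 7+6+2+2+1 = 18
E - K - D - H: 7+6+7 = 20
The minimum is 18 min via E - K - D - B - A - H.

18 min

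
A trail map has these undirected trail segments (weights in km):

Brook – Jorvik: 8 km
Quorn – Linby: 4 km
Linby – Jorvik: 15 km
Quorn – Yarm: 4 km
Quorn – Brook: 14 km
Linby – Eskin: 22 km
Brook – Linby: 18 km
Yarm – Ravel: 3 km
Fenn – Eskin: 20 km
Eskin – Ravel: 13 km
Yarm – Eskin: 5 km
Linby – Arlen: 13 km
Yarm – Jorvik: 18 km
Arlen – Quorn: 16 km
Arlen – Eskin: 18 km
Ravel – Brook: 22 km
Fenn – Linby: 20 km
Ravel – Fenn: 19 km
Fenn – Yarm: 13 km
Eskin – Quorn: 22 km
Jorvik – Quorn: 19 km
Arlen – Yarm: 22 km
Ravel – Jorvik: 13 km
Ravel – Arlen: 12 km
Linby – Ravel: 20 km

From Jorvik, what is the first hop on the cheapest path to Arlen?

Compare a few routes:
Jorvik–Ravel–Arlen: 13+12 = 25
Jorvik–Linby–Arlen: 15+13 = 28
Jorvik–Yarm–Ravel–Arlen: 18+3+12 = 33
Jorvik–Linby–Quorn–Arlen: 15+4+16 = 35
The minimum is 25 km via Jorvik–Ravel–Arlen.
So from Jorvik the first move is to Ravel.

Ravel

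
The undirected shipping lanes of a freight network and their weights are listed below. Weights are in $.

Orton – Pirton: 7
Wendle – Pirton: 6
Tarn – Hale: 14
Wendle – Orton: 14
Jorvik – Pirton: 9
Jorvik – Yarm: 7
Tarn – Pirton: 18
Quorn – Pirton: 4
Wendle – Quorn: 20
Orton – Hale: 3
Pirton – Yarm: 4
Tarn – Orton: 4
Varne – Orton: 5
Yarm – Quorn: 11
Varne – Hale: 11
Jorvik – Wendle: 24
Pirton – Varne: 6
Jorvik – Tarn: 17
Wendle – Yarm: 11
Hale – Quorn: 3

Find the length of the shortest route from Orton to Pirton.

$7

Candidate routes:
Orton - Pirton: 7 = 7
Orton - Hale - Quorn - Pirton: 3+3+4 = 10
Orton - Varne - Pirton: 5+6 = 11
The minimum is $7 via Orton - Pirton.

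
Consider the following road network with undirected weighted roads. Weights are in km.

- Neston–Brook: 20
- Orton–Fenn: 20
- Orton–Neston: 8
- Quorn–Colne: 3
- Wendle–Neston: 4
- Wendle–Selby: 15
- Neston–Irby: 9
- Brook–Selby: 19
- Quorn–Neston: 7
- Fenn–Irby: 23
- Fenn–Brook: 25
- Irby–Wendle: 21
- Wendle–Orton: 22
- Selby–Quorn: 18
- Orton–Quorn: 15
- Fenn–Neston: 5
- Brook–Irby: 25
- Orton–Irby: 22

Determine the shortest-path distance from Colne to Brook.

Compare a few routes:
Colne - Quorn - Neston - Brook: 3+7+20 = 30
Colne - Quorn - Selby - Brook: 3+18+19 = 40
Cheapest is Colne - Quorn - Neston - Brook at 30 km.

30 km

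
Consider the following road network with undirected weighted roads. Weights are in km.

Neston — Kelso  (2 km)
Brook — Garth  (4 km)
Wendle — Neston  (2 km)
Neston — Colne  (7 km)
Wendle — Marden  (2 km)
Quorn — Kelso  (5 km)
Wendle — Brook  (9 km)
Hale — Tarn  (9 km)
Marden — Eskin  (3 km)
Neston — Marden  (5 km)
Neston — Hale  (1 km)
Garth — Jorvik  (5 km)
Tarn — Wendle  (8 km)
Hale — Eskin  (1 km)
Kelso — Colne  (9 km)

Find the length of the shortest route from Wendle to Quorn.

Enumerating some paths:
Wendle → Marden → Neston → Kelso → Quorn: 2+5+2+5 = 14
Wendle → Marden → Eskin → Hale → Neston → Kelso → Quorn: 2+3+1+1+2+5 = 14
Wendle → Neston → Kelso → Quorn: 2+2+5 = 9
Cheapest is Wendle → Neston → Kelso → Quorn at 9 km.

9 km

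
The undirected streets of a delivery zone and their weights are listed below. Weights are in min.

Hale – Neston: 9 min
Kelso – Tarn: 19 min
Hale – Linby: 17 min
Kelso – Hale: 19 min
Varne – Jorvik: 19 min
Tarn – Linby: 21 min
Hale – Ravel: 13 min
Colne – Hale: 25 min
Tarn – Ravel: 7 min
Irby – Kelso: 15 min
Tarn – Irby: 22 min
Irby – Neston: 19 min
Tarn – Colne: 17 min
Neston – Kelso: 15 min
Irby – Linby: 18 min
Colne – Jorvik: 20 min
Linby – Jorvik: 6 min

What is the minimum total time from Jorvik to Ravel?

Compare a few routes:
Jorvik → Linby → Hale → Ravel: 6+17+13 = 36
Jorvik → Colne → Tarn → Ravel: 20+17+7 = 44
Jorvik → Linby → Tarn → Ravel: 6+21+7 = 34
The minimum is 34 min via Jorvik → Linby → Tarn → Ravel.

34 min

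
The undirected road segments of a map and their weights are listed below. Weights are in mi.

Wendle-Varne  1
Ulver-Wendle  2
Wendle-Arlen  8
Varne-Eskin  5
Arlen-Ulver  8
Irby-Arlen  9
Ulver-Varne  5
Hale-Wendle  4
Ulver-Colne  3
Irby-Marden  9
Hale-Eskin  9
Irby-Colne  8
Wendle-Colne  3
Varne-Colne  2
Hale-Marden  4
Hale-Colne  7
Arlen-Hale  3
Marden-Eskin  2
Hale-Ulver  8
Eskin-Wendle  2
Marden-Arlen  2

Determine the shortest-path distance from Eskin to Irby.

Enumerating some paths:
Eskin–Wendle–Colne–Irby: 2+3+8 = 13
Eskin–Marden–Irby: 2+9 = 11
Eskin–Wendle–Varne–Colne–Irby: 2+1+2+8 = 13
The minimum is 11 mi via Eskin–Marden–Irby.

11 mi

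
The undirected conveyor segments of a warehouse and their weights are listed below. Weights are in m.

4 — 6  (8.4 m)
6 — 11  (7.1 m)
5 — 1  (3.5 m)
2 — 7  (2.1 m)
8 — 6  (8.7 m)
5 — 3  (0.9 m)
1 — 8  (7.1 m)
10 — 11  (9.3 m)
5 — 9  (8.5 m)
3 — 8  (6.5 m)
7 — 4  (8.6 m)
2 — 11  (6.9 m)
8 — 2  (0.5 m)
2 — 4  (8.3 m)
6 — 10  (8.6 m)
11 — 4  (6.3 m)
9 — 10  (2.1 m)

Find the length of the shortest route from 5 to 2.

Candidate routes:
5 - 3 - 8 - 2: 0.9+6.5+0.5 = 7.9
5 - 1 - 8 - 2: 3.5+7.1+0.5 = 11.1
The minimum is 7.9 m via 5 - 3 - 8 - 2.

7.9 m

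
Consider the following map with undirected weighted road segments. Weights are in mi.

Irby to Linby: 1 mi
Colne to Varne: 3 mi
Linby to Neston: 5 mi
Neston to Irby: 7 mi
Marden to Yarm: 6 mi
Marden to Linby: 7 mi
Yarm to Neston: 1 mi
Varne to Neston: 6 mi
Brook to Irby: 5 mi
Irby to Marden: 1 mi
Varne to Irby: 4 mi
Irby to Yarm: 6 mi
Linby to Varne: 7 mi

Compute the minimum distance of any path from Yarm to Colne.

Enumerating some paths:
Yarm–Marden–Irby–Varne–Colne: 6+1+4+3 = 14
Yarm–Neston–Varne–Colne: 1+6+3 = 10
Yarm–Irby–Varne–Colne: 6+4+3 = 13
The minimum is 10 mi via Yarm–Neston–Varne–Colne.

10 mi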